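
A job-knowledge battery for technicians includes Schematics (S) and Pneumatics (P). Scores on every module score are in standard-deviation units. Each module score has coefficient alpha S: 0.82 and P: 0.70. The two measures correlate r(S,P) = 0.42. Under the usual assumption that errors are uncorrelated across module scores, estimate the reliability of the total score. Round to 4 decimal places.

0.8310

Var(S+P) = 2 + 2·[0.42] = 2 + 0.84 = 2.84.
Under uncorrelated errors the observed covariances equal the true-score covariances, so only the own-variance terms attenuate.
True-score variance = [0.82 + 0.70] + 0.84 = 1.52 + 0.84 = 2.36.
Reliability = 2.36 / 2.84 = 0.8310.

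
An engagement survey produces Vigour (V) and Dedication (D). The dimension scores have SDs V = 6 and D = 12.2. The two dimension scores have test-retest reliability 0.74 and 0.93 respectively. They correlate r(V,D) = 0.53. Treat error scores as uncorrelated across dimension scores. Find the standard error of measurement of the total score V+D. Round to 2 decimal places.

Var(total) = 184.84 + 77.592 = 262.432.
True-score variance = 165.061 + 77.592 = 242.653, so reliability = 0.9246.
Error variance = 262.432 − 242.653 = 19.7788; SEM = √19.7788 = 4.45.

4.45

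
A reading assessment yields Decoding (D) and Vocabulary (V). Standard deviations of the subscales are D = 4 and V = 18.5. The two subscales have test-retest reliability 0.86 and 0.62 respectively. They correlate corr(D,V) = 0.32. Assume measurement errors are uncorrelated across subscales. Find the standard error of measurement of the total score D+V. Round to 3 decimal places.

11.502

Var(total) = 358.25 + 47.36 = 405.61.
True-score variance = 225.955 + 47.36 = 273.315, so reliability = 0.6738.
Error variance = 405.61 − 273.315 = 132.295; SEM = √132.295 = 11.502.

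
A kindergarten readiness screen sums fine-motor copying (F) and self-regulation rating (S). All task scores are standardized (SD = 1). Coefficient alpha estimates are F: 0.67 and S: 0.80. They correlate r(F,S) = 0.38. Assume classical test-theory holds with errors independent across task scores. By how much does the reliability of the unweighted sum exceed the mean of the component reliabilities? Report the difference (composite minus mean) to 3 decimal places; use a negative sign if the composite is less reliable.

0.073

Var(sum) = 2 + 0.76 = 2.76; true-score variance = 1.47 + 0.76 = 2.23; composite reliability = 0.8080.
Mean component reliability = 0.7350.
Difference = 0.8080 − 0.7350 = 0.073.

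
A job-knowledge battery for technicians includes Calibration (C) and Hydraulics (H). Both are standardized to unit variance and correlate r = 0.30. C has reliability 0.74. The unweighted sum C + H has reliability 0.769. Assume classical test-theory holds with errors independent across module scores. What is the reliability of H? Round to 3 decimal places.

0.659

Var(C+H) = 2 + 2·0.30 = 2.600.
True-score variance = ρ_C + ρ_H + 2·0.30, so 0.769 = (0.74 + ρ_H + 0.60) / 2.600.
ρ_H = 0.769·2.600 − 0.74 − 0.60 = 0.659.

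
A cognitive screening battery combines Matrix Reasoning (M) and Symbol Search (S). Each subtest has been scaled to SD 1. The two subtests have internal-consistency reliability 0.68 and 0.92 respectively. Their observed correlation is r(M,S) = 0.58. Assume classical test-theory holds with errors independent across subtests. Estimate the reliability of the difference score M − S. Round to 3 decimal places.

Var(M−S) = 1 + 1 − 2·0.58 = 2 − 1.16 = 0.84.
With uncorrelated errors the cross-covariances are all true-score covariance, so they carry over unchanged; only the diagonal terms shrink to ρᵢσᵢ².
True-score variance = [0.68 + 0.92] − 1.16 = 1.6 − 1.16 = 0.44.
Reliability = 0.44 / 0.84 = 0.524.

0.524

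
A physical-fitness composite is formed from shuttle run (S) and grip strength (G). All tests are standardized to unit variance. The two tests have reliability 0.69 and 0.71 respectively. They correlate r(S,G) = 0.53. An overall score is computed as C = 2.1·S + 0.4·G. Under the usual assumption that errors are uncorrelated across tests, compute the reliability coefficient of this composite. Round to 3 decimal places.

0.741

Var(C) = 2.1² + 0.4² + 2·[0.84·0.53] = 4.57 + 0.8904 = 5.4604.
Under uncorrelated errors the observed covariances equal the true-score covariances, so only the own-variance terms attenuate.
True-score variance = [2.1²·0.69 + 0.4²·0.71] + 0.8904 = 3.1565 + 0.8904 = 4.0469.
Reliability = 4.0469 / 5.4604 = 0.741.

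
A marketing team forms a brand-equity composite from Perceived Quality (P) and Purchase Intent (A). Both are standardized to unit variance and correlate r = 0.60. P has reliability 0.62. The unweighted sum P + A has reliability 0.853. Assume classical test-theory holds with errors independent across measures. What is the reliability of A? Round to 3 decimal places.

Var(P+A) = 2 + 2·0.60 = 3.200.
True-score variance = ρ_P + ρ_A + 2·0.60, so 0.853 = (0.62 + ρ_A + 1.20) / 3.200.
ρ_A = 0.853·3.200 − 0.62 − 1.20 = 0.910.

0.910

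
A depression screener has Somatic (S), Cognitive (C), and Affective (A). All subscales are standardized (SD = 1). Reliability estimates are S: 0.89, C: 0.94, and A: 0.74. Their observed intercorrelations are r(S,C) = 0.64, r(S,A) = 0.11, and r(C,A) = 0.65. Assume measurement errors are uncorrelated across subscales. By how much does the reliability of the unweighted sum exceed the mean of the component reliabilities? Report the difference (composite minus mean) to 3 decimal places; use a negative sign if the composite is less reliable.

0.069

Var(sum) = 3 + 2.8 = 5.8; true-score variance = 2.57 + 2.8 = 5.37; composite reliability = 0.9259.
Mean component reliability = 0.8567.
Difference = 0.9259 − 0.8567 = 0.069.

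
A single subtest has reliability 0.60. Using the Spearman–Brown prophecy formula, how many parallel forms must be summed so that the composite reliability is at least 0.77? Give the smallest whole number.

k ≥ ρ*(1−ρ₁)/(ρ₁(1−ρ*)) = 0.77·0.40 / (0.60·0.23) = 2.232.
Smallest integer k = 3.

3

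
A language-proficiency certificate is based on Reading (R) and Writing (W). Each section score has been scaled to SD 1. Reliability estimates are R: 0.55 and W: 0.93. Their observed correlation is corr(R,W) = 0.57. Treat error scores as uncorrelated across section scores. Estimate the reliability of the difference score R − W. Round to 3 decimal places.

Var(R−W) = 1 + 1 − 2·0.57 = 2 − 1.14 = 0.86.
Because errors are independent across components, Cov(Tᵢ,Tⱼ) = Cov(Xᵢ,Xⱼ); the off-diagonal part of the true-score variance is the same as above.
True-score variance = [0.55 + 0.93] − 1.14 = 1.48 − 1.14 = 0.34.
Reliability = 0.34 / 0.86 = 0.395.

0.395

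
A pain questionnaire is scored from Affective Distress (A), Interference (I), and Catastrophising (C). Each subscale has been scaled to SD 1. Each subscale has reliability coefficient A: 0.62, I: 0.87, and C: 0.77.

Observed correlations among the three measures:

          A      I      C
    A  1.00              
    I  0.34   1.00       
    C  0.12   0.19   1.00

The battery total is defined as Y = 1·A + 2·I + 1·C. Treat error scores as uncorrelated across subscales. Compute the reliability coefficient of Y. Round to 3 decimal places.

Var(Y) = 1 + 2² + 1 + 2·[2·0.34 + 0.12 + 2·0.19] = 6 + 2.36 = 8.36.
Because errors are independent across components, Cov(Tᵢ,Tⱼ) = Cov(Xᵢ,Xⱼ); the off-diagonal part of the true-score variance is the same as above.
True-score variance = [0.62 + 2²·0.87 + 0.77] + 2.36 = 4.87 + 2.36 = 7.23.
Reliability = 7.23 / 8.36 = 0.865.

0.865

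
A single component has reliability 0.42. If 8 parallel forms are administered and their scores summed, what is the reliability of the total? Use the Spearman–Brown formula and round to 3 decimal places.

ρ_k = kρ / (1 + (k−1)ρ) = 8·0.42 / (1 + 7·0.42) = 3.360 / 3.940 = 0.853.

0.853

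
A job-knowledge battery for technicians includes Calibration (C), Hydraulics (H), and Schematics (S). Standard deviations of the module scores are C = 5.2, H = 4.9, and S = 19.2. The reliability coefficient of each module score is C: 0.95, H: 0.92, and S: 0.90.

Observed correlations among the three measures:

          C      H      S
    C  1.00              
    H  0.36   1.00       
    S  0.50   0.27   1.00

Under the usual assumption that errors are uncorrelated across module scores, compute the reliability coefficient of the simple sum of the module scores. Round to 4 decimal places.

0.9318

Var(C+H+S) = 5.2² + 4.9² + 19.2² + 2·[5.2·4.9·0.36 + 5.2·19.2·0.50 + 4.9·19.2·0.27] = 419.69 + 168.989 = 588.679.
Because errors are independent across components, Cov(Tᵢ,Tⱼ) = Cov(Xᵢ,Xⱼ); the off-diagonal part of the true-score variance is the same as above.
True-score variance = [5.2²·0.95 + 4.9²·0.92 + 19.2²·0.90] + 168.989 = 379.553 + 168.989 = 548.542.
Reliability = 548.542 / 588.679 = 0.9318.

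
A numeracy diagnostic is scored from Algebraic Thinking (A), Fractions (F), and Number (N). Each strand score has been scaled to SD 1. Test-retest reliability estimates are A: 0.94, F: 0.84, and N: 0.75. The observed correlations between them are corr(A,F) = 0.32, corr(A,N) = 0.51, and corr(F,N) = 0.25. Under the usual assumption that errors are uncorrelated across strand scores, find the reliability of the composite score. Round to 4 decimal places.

0.9089

Var(A+F+N) = 3 + 2·[0.32 + 0.51 + 0.25] = 3 + 2.16 = 5.16.
Under uncorrelated errors the observed covariances equal the true-score covariances, so only the own-variance terms attenuate.
True-score variance = [0.94 + 0.84 + 0.75] + 2.16 = 2.53 + 2.16 = 4.69.
Reliability = 4.69 / 5.16 = 0.9089.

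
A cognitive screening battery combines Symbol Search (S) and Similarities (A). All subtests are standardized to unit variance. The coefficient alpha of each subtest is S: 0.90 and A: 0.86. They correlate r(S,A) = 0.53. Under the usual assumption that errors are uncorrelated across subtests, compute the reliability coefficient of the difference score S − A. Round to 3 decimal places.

Var(S−A) = 1 + 1 − 2·0.53 = 2 − 1.06 = 0.94.
Under uncorrelated errors the observed covariances equal the true-score covariances, so only the own-variance terms attenuate.
True-score variance = [0.90 + 0.86] − 1.06 = 1.76 − 1.06 = 0.7.
Reliability = 0.7 / 0.94 = 0.745.

0.745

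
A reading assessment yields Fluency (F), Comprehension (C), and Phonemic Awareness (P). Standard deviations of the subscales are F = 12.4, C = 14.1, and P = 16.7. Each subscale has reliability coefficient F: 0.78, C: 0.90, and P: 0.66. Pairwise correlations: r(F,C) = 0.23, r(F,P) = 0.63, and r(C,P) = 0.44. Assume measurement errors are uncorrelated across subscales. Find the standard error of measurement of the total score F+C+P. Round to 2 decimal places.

Var(total) = 631.46 + 548.561 = 1180.02.
True-score variance = 482.929 + 548.561 = 1031.49, so reliability = 0.8741.
Error variance = 1180.02 − 1031.49 = 148.531; SEM = √148.531 = 12.19.

12.19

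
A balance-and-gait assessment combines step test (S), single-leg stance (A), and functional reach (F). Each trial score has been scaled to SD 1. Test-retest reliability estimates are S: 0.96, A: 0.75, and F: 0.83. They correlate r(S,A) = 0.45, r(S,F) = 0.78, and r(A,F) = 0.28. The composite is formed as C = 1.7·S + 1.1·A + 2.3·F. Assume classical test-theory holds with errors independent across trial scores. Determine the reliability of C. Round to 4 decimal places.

0.9291

Var(C) = 1.7² + 1.1² + 2.3² + 2·[1.87·0.45 + 3.91·0.78 + 2.53·0.28] = 9.39 + 9.1994 = 18.5894.
Because errors are independent across components, Cov(Tᵢ,Tⱼ) = Cov(Xᵢ,Xⱼ); the off-diagonal part of the true-score variance is the same as above.
True-score variance = [1.7²·0.96 + 1.1²·0.75 + 2.3²·0.83] + 9.1994 = 8.0726 + 9.1994 = 17.272.
Reliability = 17.272 / 18.5894 = 0.9291.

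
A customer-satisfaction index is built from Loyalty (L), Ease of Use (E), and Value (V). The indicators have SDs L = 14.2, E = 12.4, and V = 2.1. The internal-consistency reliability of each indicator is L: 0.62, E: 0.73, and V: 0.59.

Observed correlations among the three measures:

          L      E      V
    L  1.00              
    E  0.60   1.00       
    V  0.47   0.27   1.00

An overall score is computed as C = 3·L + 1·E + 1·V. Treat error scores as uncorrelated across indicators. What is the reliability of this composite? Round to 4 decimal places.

0.7290

Var(C) = 3²·14.2² + 12.4² + 2.1² + 2·[3·14.2·12.4·0.60 + 3·14.2·2.1·0.47 + 12.4·2.1·0.27] = 1972.93 + 732.042 = 2704.97.
Because errors are independent across components, Cov(Tᵢ,Tⱼ) = Cov(Xᵢ,Xⱼ); the off-diagonal part of the true-score variance is the same as above.
True-score variance = [3²·14.2²·0.62 + 12.4²·0.73 + 2.1²·0.59] + 732.042 = 1240 + 732.042 = 1972.04.
Reliability = 1972.04 / 2704.97 = 0.7290.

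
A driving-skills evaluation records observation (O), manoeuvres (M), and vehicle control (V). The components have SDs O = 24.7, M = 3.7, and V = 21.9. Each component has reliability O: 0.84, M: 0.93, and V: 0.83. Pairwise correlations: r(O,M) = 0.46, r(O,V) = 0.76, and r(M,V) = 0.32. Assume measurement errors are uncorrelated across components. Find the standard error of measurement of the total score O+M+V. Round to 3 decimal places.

Var(total) = 1103.39 + 958.152 = 2061.54.
True-score variance = 923.284 + 958.152 = 1881.44, so reliability = 0.9126.
Error variance = 2061.54 − 1881.44 = 180.106; SEM = √180.106 = 13.420.

13.420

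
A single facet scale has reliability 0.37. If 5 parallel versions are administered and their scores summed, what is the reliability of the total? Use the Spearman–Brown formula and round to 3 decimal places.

0.746

ρ_k = kρ / (1 + (k−1)ρ) = 5·0.37 / (1 + 4·0.37) = 1.850 / 2.480 = 0.746.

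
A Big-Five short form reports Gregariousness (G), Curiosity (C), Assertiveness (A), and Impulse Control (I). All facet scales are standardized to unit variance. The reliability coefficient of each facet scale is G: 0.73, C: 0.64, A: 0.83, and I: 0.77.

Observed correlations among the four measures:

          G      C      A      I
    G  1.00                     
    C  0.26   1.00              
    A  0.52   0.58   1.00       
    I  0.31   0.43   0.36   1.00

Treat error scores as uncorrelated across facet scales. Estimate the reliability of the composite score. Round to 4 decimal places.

Var(G+C+A+I) = 4 + 2·[0.26 + 0.52 + 0.31 + 0.58 + 0.43 + 0.36] = 4 + 4.92 = 8.92.
With uncorrelated errors the cross-covariances are all true-score covariance, so they carry over unchanged; only the diagonal terms shrink to ρᵢσᵢ².
True-score variance = [0.73 + 0.64 + 0.83 + 0.77] + 4.92 = 2.97 + 4.92 = 7.89.
Reliability = 7.89 / 8.92 = 0.8845.

0.8845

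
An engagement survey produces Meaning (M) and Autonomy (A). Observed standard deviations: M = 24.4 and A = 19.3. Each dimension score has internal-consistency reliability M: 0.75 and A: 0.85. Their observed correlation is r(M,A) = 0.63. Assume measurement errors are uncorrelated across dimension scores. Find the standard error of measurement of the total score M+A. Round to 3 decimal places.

14.308

Var(total) = 967.85 + 593.359 = 1561.21.
True-score variance = 763.136 + 593.359 = 1356.5, so reliability = 0.8689.
Error variance = 1561.21 − 1356.5 = 204.713; SEM = √204.713 = 14.308.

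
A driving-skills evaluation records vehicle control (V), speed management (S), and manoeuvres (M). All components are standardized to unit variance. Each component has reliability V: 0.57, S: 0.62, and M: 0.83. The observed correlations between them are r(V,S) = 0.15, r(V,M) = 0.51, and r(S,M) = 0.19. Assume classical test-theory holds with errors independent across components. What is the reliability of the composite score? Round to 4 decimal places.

0.7915

Var(V+S+M) = 3 + 2·[0.15 + 0.51 + 0.19] = 3 + 1.7 = 4.7.
Under uncorrelated errors the observed covariances equal the true-score covariances, so only the own-variance terms attenuate.
True-score variance = [0.57 + 0.62 + 0.83] + 1.7 = 2.02 + 1.7 = 3.72.
Reliability = 3.72 / 4.7 = 0.7915.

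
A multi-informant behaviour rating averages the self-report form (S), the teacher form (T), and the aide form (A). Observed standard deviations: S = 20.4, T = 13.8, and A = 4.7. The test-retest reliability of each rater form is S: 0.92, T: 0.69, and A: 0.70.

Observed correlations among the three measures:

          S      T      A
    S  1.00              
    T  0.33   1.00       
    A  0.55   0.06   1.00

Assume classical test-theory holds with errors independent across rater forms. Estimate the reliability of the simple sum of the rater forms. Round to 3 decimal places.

Var(S+T+A) = 20.4² + 13.8² + 4.7² + 2·[20.4·13.8·0.33 + 20.4·4.7·0.55 + 13.8·4.7·0.06] = 628.69 + 299.054 = 927.744.
Because errors are independent across components, Cov(Tᵢ,Tⱼ) = Cov(Xᵢ,Xⱼ); the off-diagonal part of the true-score variance is the same as above.
True-score variance = [20.4²·0.92 + 13.8²·0.69 + 4.7²·0.70] + 299.054 = 529.734 + 299.054 = 828.788.
Reliability = 828.788 / 927.744 = 0.893.

0.893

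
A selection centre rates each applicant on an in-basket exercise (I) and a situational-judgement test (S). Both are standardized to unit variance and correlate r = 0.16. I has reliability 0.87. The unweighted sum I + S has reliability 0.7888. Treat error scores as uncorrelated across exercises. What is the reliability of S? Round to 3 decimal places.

0.640

Var(I+S) = 2 + 2·0.16 = 2.320.
True-score variance = ρ_I + ρ_S + 2·0.16, so 0.7888 = (0.87 + ρ_S + 0.32) / 2.320.
ρ_S = 0.7888·2.320 − 0.87 − 0.32 = 0.640.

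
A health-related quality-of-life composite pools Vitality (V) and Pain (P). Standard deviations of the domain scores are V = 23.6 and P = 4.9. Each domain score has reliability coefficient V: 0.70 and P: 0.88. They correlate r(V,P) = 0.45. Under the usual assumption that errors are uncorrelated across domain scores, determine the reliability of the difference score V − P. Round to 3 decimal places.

0.644

Var(V−P) = 23.6² + 4.9² − 2·23.6·4.9·0.45 = 580.97 − 104.076 = 476.894.
Because errors are independent across components, Cov(Tᵢ,Tⱼ) = Cov(Xᵢ,Xⱼ); the off-diagonal part of the true-score variance is the same as above.
True-score variance = [23.6²·0.70 + 4.9²·0.88] − 104.076 = 411.001 − 104.076 = 306.925.
Reliability = 306.925 / 476.894 = 0.644.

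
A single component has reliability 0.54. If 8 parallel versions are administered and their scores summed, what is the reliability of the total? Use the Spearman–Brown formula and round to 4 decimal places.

0.9038

ρ_k = kρ / (1 + (k−1)ρ) = 8·0.54 / (1 + 7·0.54) = 4.320 / 4.780 = 0.9038.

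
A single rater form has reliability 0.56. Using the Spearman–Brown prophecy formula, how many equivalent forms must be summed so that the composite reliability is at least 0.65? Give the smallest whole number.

k ≥ ρ*(1−ρ₁)/(ρ₁(1−ρ*)) = 0.65·0.44 / (0.56·0.35) = 1.459.
Smallest integer k = 2.

2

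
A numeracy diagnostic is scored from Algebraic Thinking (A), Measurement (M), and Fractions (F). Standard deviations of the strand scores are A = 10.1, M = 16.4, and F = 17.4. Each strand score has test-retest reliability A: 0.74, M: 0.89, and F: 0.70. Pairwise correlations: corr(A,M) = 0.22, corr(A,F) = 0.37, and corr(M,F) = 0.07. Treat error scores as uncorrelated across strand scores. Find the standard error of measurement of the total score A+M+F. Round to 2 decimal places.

12.12

Var(total) = 673.73 + 242.88 = 916.61.
True-score variance = 526.794 + 242.88 = 769.673, so reliability = 0.8397.
Error variance = 916.61 − 769.673 = 146.936; SEM = √146.936 = 12.12.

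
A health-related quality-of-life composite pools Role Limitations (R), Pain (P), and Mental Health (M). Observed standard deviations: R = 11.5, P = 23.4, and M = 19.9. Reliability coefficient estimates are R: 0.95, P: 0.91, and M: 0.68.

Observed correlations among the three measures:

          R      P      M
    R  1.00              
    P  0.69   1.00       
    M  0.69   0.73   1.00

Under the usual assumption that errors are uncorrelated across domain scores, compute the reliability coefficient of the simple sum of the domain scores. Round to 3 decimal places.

Var(R+P+M) = 11.5² + 23.4² + 19.9² + 2·[11.5·23.4·0.69 + 11.5·19.9·0.69 + 23.4·19.9·0.73] = 1075.82 + 1367.03 = 2442.85.
Under uncorrelated errors the observed covariances equal the true-score covariances, so only the own-variance terms attenuate.
True-score variance = [11.5²·0.95 + 23.4²·0.91 + 19.9²·0.68] + 1367.03 = 893.204 + 1367.03 = 2260.24.
Reliability = 2260.24 / 2442.85 = 0.925.

0.925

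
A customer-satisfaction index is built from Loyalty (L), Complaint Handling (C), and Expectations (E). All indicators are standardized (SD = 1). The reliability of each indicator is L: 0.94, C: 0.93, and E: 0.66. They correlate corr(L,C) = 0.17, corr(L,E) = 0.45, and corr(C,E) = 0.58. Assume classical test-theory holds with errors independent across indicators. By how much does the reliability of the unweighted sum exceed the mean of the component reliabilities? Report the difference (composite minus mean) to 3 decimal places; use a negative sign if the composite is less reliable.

Var(sum) = 3 + 2.4 = 5.4; true-score variance = 2.53 + 2.4 = 4.93; composite reliability = 0.9130.
Mean component reliability = 0.8433.
Difference = 0.9130 − 0.8433 = 0.070.

0.070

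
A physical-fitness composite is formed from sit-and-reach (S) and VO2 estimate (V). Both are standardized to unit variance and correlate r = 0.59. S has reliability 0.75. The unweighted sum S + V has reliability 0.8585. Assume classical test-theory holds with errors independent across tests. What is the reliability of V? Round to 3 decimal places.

0.800

Var(S+V) = 2 + 2·0.59 = 3.180.
True-score variance = ρ_S + ρ_V + 2·0.59, so 0.8585 = (0.75 + ρ_V + 1.18) / 3.180.
ρ_V = 0.8585·3.180 − 0.75 − 1.18 = 0.800.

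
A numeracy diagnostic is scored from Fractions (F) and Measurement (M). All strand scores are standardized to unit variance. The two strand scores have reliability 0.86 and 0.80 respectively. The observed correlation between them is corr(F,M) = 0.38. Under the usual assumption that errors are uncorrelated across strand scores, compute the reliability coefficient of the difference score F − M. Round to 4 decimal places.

Var(F−M) = 1 + 1 − 2·0.38 = 2 − 0.76 = 1.24.
Because errors are independent across components, Cov(Tᵢ,Tⱼ) = Cov(Xᵢ,Xⱼ); the off-diagonal part of the true-score variance is the same as above.
True-score variance = [0.86 + 0.80] − 0.76 = 1.66 − 0.76 = 0.9.
Reliability = 0.9 / 1.24 = 0.7258.

0.7258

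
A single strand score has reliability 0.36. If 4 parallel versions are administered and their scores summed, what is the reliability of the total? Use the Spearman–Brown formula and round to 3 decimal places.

0.692

ρ_k = kρ / (1 + (k−1)ρ) = 4·0.36 / (1 + 3·0.36) = 1.440 / 2.080 = 0.692.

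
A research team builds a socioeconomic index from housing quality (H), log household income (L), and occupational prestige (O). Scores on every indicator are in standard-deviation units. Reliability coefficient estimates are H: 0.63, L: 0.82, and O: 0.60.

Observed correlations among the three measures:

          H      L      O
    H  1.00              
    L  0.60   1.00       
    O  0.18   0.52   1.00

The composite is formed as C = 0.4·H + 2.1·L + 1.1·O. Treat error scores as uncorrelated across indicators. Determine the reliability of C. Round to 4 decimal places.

Var(C) = 0.4² + 2.1² + 1.1² + 2·[0.84·0.60 + 0.44·0.18 + 2.31·0.52] = 5.78 + 3.5688 = 9.3488.
With uncorrelated errors the cross-covariances are all true-score covariance, so they carry over unchanged; only the diagonal terms shrink to ρᵢσᵢ².
True-score variance = [0.4²·0.63 + 2.1²·0.82 + 1.1²·0.60] + 3.5688 = 4.443 + 3.5688 = 8.0118.
Reliability = 8.0118 / 9.3488 = 0.8570.

0.8570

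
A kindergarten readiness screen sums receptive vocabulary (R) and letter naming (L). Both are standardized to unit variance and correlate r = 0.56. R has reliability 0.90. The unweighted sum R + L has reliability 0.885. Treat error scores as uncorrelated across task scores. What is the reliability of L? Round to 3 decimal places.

Var(R+L) = 2 + 2·0.56 = 3.120.
True-score variance = ρ_R + ρ_L + 2·0.56, so 0.885 = (0.90 + ρ_L + 1.12) / 3.120.
ρ_L = 0.885·3.120 − 0.90 − 1.12 = 0.741.

0.741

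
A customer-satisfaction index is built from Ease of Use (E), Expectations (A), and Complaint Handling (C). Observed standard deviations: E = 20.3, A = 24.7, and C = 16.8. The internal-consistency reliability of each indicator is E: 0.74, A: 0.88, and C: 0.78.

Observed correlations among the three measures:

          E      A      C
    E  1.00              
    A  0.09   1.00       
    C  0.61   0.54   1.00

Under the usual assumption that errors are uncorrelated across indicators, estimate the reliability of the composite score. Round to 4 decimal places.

Var(E+A+C) = 20.3² + 24.7² + 16.8² + 2·[20.3·24.7·0.09 + 20.3·16.8·0.61 + 24.7·16.8·0.54] = 1304.42 + 954.479 = 2258.9.
Under uncorrelated errors the observed covariances equal the true-score covariances, so only the own-variance terms attenuate.
True-score variance = [20.3²·0.74 + 24.7²·0.88 + 16.8²·0.78] + 954.479 = 1061.97 + 954.479 = 2016.45.
Reliability = 2016.45 / 2258.9 = 0.8927.

0.8927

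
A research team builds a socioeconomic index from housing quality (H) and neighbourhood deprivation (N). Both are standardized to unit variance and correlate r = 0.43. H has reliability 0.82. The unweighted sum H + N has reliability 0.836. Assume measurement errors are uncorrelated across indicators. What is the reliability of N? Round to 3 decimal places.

0.711

Var(H+N) = 2 + 2·0.43 = 2.860.
True-score variance = ρ_H + ρ_N + 2·0.43, so 0.836 = (0.82 + ρ_N + 0.86) / 2.860.
ρ_N = 0.836·2.860 − 0.82 − 0.86 = 0.711.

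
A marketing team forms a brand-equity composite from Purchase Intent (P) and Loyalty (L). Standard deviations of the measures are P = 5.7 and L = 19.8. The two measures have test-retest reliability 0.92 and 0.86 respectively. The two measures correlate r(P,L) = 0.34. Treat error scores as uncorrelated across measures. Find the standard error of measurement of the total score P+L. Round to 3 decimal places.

7.582

Var(total) = 424.53 + 76.7448 = 501.275.
True-score variance = 367.045 + 76.7448 = 443.79, so reliability = 0.8853.
Error variance = 501.275 − 443.79 = 57.4848; SEM = √57.4848 = 7.582.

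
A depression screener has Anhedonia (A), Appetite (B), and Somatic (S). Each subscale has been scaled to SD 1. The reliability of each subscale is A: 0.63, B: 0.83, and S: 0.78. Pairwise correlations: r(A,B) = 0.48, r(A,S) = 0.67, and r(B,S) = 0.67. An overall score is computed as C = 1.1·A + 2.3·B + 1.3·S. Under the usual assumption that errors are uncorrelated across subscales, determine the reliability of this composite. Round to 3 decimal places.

0.896

Var(C) = 1.1² + 2.3² + 1.3² + 2·[2.53·0.48 + 1.43·0.67 + 2.99·0.67] = 8.19 + 8.3516 = 16.5416.
With uncorrelated errors the cross-covariances are all true-score covariance, so they carry over unchanged; only the diagonal terms shrink to ρᵢσᵢ².
True-score variance = [1.1²·0.63 + 2.3²·0.83 + 1.3²·0.78] + 8.3516 = 6.4712 + 8.3516 = 14.8228.
Reliability = 14.8228 / 16.5416 = 0.896.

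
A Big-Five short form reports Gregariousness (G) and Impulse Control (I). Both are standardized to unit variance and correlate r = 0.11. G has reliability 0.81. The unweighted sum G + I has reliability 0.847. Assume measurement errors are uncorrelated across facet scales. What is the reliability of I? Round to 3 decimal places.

0.850

Var(G+I) = 2 + 2·0.11 = 2.220.
True-score variance = ρ_G + ρ_I + 2·0.11, so 0.847 = (0.81 + ρ_I + 0.22) / 2.220.
ρ_I = 0.847·2.220 − 0.81 − 0.22 = 0.850.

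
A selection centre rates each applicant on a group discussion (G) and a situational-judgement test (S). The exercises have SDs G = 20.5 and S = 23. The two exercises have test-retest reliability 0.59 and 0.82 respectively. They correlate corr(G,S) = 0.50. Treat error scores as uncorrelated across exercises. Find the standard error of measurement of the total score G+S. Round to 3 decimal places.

16.356

Var(total) = 949.25 + 471.5 = 1420.75.
True-score variance = 681.727 + 471.5 = 1153.23, so reliability = 0.8117.
Error variance = 1420.75 − 1153.23 = 267.523; SEM = √267.523 = 16.356.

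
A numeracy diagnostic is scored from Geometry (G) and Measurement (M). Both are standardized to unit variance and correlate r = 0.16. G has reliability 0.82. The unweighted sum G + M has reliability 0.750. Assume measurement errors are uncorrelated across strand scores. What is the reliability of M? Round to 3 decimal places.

0.600

Var(G+M) = 2 + 2·0.16 = 2.320.
True-score variance = ρ_G + ρ_M + 2·0.16, so 0.750 = (0.82 + ρ_M + 0.32) / 2.320.
ρ_M = 0.750·2.320 − 0.82 − 0.32 = 0.600.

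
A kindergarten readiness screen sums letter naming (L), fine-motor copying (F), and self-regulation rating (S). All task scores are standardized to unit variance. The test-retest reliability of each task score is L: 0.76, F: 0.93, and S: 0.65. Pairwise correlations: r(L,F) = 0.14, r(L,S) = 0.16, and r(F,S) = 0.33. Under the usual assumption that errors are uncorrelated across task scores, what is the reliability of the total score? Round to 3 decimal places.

Var(L+F+S) = 3 + 2·[0.14 + 0.16 + 0.33] = 3 + 1.26 = 4.26.
Because errors are independent across components, Cov(Tᵢ,Tⱼ) = Cov(Xᵢ,Xⱼ); the off-diagonal part of the true-score variance is the same as above.
True-score variance = [0.76 + 0.93 + 0.65] + 1.26 = 2.34 + 1.26 = 3.6.
Reliability = 3.6 / 4.26 = 0.845.

0.845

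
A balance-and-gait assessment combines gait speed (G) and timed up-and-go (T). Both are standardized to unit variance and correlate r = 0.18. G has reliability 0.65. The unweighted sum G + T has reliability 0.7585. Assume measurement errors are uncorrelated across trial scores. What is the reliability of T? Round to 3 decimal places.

Var(G+T) = 2 + 2·0.18 = 2.360.
True-score variance = ρ_G + ρ_T + 2·0.18, so 0.7585 = (0.65 + ρ_T + 0.36) / 2.360.
ρ_T = 0.7585·2.360 − 0.65 − 0.36 = 0.780.

0.780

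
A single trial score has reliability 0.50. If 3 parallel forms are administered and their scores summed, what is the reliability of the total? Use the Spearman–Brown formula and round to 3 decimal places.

0.750

ρ_k = kρ / (1 + (k−1)ρ) = 3·0.50 / (1 + 2·0.50) = 1.500 / 2.000 = 0.750.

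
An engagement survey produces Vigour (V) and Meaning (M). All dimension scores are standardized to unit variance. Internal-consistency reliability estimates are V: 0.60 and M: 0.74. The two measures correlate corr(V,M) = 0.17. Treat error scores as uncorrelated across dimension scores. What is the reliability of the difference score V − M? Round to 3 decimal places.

0.602

Var(V−M) = 1 + 1 − 2·0.17 = 2 − 0.34 = 1.66.
Because errors are independent across components, Cov(Tᵢ,Tⱼ) = Cov(Xᵢ,Xⱼ); the off-diagonal part of the true-score variance is the same as above.
True-score variance = [0.60 + 0.74] − 0.34 = 1.34 − 0.34 = 1.
Reliability = 1 / 1.66 = 0.602.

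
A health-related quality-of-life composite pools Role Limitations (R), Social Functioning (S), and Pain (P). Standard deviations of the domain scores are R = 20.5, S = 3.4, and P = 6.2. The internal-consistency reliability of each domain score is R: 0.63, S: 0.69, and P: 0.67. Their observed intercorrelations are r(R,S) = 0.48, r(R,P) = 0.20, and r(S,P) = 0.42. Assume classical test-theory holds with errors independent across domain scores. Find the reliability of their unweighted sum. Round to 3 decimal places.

Var(R+S+P) = 20.5² + 3.4² + 6.2² + 2·[20.5·3.4·0.48 + 20.5·6.2·0.20 + 3.4·6.2·0.42] = 470.25 + 135.459 = 605.709.
With uncorrelated errors the cross-covariances are all true-score covariance, so they carry over unchanged; only the diagonal terms shrink to ρᵢσᵢ².
True-score variance = [20.5²·0.63 + 3.4²·0.69 + 6.2²·0.67] + 135.459 = 298.489 + 135.459 = 433.948.
Reliability = 433.948 / 605.709 = 0.716.

0.716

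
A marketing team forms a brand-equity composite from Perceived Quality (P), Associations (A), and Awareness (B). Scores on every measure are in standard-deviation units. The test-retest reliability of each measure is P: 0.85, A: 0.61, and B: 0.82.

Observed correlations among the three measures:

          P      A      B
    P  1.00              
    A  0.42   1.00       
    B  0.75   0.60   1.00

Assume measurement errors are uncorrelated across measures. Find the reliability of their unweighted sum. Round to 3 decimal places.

Var(P+A+B) = 3 + 2·[0.42 + 0.75 + 0.60] = 3 + 3.54 = 6.54.
Under uncorrelated errors the observed covariances equal the true-score covariances, so only the own-variance terms attenuate.
True-score variance = [0.85 + 0.61 + 0.82] + 3.54 = 2.28 + 3.54 = 5.82.
Reliability = 5.82 / 6.54 = 0.890.

0.890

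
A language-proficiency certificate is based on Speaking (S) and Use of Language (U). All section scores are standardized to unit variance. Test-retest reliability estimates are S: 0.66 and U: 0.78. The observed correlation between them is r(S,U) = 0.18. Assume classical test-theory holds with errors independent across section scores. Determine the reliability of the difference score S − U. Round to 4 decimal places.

0.6585

Var(S−U) = 1 + 1 − 2·0.18 = 2 − 0.36 = 1.64.
Under uncorrelated errors the observed covariances equal the true-score covariances, so only the own-variance terms attenuate.
True-score variance = [0.66 + 0.78] − 0.36 = 1.44 − 0.36 = 1.08.
Reliability = 1.08 / 1.64 = 0.6585.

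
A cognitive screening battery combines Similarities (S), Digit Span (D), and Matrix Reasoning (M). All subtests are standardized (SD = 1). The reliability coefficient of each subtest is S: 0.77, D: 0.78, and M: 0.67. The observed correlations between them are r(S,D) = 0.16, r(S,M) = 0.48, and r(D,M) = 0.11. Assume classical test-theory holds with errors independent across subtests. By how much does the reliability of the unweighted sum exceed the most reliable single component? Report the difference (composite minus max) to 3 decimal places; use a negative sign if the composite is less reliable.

Var(sum) = 3 + 1.5 = 4.5; true-score variance = 2.22 + 1.5 = 3.72; composite reliability = 0.8267.
Max component reliability = 0.7800.
Difference = 0.8267 − 0.7800 = 0.047.

0.047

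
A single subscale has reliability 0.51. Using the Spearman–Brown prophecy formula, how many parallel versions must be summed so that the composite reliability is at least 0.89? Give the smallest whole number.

k ≥ ρ*(1−ρ₁)/(ρ₁(1−ρ*)) = 0.89·0.49 / (0.51·0.11) = 7.774.
Smallest integer k = 8.

8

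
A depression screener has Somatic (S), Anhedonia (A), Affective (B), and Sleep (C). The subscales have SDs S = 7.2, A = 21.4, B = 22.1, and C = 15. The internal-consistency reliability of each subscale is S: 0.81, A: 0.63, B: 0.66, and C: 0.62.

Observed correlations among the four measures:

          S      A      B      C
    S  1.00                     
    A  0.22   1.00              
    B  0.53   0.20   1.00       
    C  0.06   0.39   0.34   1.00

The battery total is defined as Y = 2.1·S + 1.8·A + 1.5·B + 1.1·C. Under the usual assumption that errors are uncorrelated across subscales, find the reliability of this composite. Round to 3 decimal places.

Var(Y) = 2.1²·7.2² + 1.8²·21.4² + 1.5²·22.1² + 1.1²·15² + 2·[3.78·7.2·21.4·0.22 + 3.15·7.2·22.1·0.53 + 2.31·7.2·15·0.06 + 2.7·21.4·22.1·0.20 + 1.98·21.4·15·0.39 + 1.65·22.1·15·0.34] = 3083.58 + 2195.98 = 5279.55.
With uncorrelated errors the cross-covariances are all true-score covariance, so they carry over unchanged; only the diagonal terms shrink to ρᵢσᵢ².
True-score variance = [2.1²·7.2²·0.81 + 1.8²·21.4²·0.63 + 1.5²·22.1²·0.66 + 1.1²·15²·0.62] + 2195.98 = 2014.05 + 2195.98 = 4210.03.
Reliability = 4210.03 / 5279.55 = 0.797.

0.797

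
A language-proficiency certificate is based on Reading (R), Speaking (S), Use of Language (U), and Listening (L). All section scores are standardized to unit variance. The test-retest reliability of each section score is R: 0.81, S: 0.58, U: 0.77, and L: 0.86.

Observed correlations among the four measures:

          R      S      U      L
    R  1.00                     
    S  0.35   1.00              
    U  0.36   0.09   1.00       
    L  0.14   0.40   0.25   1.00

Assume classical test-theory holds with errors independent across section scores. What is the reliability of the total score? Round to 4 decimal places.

0.8635

Var(R+S+U+L) = 4 + 2·[0.35 + 0.36 + 0.14 + 0.09 + 0.40 + 0.25] = 4 + 3.18 = 7.18.
Under uncorrelated errors the observed covariances equal the true-score covariances, so only the own-variance terms attenuate.
True-score variance = [0.81 + 0.58 + 0.77 + 0.86] + 3.18 = 3.02 + 3.18 = 6.2.
Reliability = 6.2 / 7.18 = 0.8635.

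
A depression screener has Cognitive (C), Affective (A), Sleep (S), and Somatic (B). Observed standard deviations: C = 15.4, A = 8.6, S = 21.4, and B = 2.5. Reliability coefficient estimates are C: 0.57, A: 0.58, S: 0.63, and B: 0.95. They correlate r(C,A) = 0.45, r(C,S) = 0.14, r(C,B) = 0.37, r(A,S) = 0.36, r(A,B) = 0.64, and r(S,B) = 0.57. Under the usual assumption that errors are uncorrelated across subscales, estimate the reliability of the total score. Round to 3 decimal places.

Var(C+A+S+B) = 15.4² + 8.6² + 21.4² + 2.5² + 2·[15.4·8.6·0.45 + 15.4·21.4·0.14 + 15.4·2.5·0.37 + 8.6·21.4·0.36 + 8.6·2.5·0.64 + 21.4·2.5·0.57] = 775.33 + 460.982 = 1236.31.
Under uncorrelated errors the observed covariances equal the true-score covariances, so only the own-variance terms attenuate.
True-score variance = [15.4²·0.57 + 8.6²·0.58 + 21.4²·0.63 + 2.5²·0.95] + 460.982 = 472.53 + 460.982 = 933.512.
Reliability = 933.512 / 1236.31 = 0.755.

0.755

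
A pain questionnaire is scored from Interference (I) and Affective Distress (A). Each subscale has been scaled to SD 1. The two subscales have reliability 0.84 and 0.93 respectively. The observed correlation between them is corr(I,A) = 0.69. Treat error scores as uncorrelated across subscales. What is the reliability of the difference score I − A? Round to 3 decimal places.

0.629

Var(I−A) = 1 + 1 − 2·0.69 = 2 − 1.38 = 0.62.
With uncorrelated errors the cross-covariances are all true-score covariance, so they carry over unchanged; only the diagonal terms shrink to ρᵢσᵢ².
True-score variance = [0.84 + 0.93] − 1.38 = 1.77 − 1.38 = 0.39.
Reliability = 0.39 / 0.62 = 0.629.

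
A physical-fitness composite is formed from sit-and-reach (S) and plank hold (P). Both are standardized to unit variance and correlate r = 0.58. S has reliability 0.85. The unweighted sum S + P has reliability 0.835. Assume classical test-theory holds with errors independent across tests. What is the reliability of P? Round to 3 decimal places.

Var(S+P) = 2 + 2·0.58 = 3.160.
True-score variance = ρ_S + ρ_P + 2·0.58, so 0.835 = (0.85 + ρ_P + 1.16) / 3.160.
ρ_P = 0.835·3.160 − 0.85 − 1.16 = 0.629.

0.629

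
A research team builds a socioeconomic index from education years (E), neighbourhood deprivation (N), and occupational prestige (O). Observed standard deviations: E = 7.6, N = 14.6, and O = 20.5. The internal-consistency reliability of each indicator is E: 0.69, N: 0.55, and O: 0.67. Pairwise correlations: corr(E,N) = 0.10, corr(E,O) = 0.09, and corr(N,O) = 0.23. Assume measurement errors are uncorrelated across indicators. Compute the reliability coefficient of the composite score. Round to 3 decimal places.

Var(E+N+O) = 7.6² + 14.6² + 20.5² + 2·[7.6·14.6·0.10 + 7.6·20.5·0.09 + 14.6·20.5·0.23] = 691.17 + 187.914 = 879.084.
With uncorrelated errors the cross-covariances are all true-score covariance, so they carry over unchanged; only the diagonal terms shrink to ρᵢσᵢ².
True-score variance = [7.6²·0.69 + 14.6²·0.55 + 20.5²·0.67] + 187.914 = 438.66 + 187.914 = 626.574.
Reliability = 626.574 / 879.084 = 0.713.

0.713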